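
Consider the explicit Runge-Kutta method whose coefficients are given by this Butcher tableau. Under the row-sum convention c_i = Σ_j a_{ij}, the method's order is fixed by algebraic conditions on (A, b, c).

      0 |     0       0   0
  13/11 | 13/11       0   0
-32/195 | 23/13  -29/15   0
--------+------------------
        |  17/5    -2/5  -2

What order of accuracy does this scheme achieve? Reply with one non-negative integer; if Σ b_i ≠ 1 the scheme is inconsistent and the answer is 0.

b = (17/5, -2/5, -2)
c = (0, 13/11, -32/195)
Ac = (0, 0, -377/165)
Σ b_i: 17/5·1 + (-2/5)·1 + (-2)·1 = 1 ✓
b·c: (-2/5)·13/11 + (-2)·(-32/195) = -62/429 ≠ 1/2 ⇒ order 1.

1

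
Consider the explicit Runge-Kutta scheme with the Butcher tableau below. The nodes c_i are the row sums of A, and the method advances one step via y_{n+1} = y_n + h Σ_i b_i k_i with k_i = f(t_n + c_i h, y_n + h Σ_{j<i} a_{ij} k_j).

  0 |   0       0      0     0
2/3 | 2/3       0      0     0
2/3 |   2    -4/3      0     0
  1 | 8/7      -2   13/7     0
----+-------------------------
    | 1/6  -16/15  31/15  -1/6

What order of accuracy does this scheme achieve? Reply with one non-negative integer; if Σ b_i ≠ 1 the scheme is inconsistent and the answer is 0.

2

b = (1/6, -16/15, 31/15, -1/6)
c = (0, 2/3, 2/3, 1)
Ac = (0, 0, -8/9, -2/21)
Σ b_i: 1/6·1 + (-16/15)·1 + 31/15·1 + (-1/6)·1 = 1 ✓
b·c: (-16/15)·2/3 + 31/15·2/3 + (-1/6)·1 = 1/2 ✓
b·c²: (-16/15)·4/9 + 31/15·4/9 + (-1/6)·1 = 5/18 ≠ 1/3 ⇒ order 2.
b·Ac: 31/15·(-8/9) + (-1/6)·(-2/21) = -1721/945 ≠ 1/6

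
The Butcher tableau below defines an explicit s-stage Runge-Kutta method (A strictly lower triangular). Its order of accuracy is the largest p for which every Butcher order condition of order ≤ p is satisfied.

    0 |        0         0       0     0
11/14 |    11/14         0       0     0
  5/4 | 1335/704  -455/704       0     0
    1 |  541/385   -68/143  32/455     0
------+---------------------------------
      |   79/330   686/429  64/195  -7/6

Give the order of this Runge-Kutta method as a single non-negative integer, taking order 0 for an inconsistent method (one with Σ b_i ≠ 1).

4

b = (79/330, 686/429, 64/195, -7/6)
c = (0, 11/14, 5/4, 1)
Ac = (0, 0, -65/128, -2/7)
Σ b_i: 79/330·1 + 686/429·1 + 64/195·1 + (-7/6)·1 = 1 ✓
b·c: 686/429·11/14 + 64/195·5/4 + (-7/6)·1 = 1/2 ✓
b·c²: 686/429·121/196 + 64/195·25/16 + (-7/6)·1 = 1/3 ✓
b·Ac: 64/195·(-65/128) + (-7/6)·(-2/7) = 1/6 ✓
b·c³: 686/429·1331/2744 + 64/195·125/64 + (-7/6)·1 = 1/4 ✓
b·(c∘Ac): 64/195·(-325/512) + (-7/6)·(-2/7) = 1/8 ✓
b·Ac²: 64/195·(-715/1792) + (-7/6)·(-9/49) = 1/12 ✓
b·A²c: (-7/6)·(-1/28) = 1/24 ✓; 4 stages ⇒ order 4.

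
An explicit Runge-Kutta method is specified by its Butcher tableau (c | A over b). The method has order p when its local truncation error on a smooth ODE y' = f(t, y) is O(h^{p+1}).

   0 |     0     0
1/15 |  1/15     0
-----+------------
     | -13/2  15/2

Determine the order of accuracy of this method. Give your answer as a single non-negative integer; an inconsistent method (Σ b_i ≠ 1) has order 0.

2

b = (-13/2, 15/2)
c = (0, 1/15)
Σ b_i: (-13/2)·1 + 15/2·1 = 1 ✓
b·c: 15/2·1/15 = 1/2 ✓; 2 stages ⇒ order 2.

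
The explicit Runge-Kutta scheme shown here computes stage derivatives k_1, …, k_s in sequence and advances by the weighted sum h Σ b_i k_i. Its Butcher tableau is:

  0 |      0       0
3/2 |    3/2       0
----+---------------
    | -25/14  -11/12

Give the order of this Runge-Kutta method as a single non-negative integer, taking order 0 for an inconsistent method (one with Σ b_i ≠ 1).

b = (-25/14, -11/12)
c = (0, 3/2)
Σ b_i: (-25/14)·1 + (-11/12)·1 = -227/84 ≠ 1 ⇒ order 0.

0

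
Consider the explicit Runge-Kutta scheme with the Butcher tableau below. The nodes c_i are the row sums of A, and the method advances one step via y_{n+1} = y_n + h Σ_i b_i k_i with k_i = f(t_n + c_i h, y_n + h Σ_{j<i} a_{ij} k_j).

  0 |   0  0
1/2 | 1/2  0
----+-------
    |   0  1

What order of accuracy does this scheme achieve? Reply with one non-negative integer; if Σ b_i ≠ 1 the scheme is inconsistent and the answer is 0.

b = (0, 1)
c = (0, 1/2)
Σ b_i: 1·1 = 1 ✓
b·c: 1·1/2 = 1/2 ✓; 2 stages ⇒ order 2.

2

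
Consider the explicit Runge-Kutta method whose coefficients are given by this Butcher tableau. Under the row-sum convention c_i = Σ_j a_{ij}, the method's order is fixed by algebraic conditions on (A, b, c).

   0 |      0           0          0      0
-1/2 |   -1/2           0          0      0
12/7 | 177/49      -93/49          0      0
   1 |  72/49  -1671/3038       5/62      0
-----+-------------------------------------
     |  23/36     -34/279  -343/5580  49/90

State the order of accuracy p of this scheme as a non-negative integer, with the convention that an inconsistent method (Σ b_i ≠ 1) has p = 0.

4

b = (23/36, -34/279, -343/5580, 49/90)
c = (0, -1/2, 12/7, 1)
Ac = (0, 0, 93/98, 81/196)
Σ b_i: 23/36·1 + (-34/279)·1 + (-343/5580)·1 + 49/90·1 = 1 ✓
b·c: (-34/279)·(-1/2) + (-343/5580)·12/7 + 49/90·1 = 1/2 ✓
b·c²: (-34/279)·1/4 + (-343/5580)·144/49 + 49/90·1 = 1/3 ✓
b·Ac: (-343/5580)·93/98 + 49/90·81/196 = 1/6 ✓
b·c³: (-34/279)·(-1/8) + (-343/5580)·1728/343 + 49/90·1 = 1/4 ✓
b·(c∘Ac): (-343/5580)·558/343 + 49/90·81/196 = 1/8 ✓
b·Ac²: (-343/5580)·(-93/196) + 49/90·39/392 = 1/12 ✓
b·A²c: 49/90·15/196 = 1/24 ✓; 4 stages ⇒ order 4.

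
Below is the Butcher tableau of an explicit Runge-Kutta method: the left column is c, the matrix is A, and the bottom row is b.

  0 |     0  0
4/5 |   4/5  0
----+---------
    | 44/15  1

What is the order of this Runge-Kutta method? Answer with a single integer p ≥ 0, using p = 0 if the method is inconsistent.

b = (44/15, 1)
c = (0, 4/5)
Σ b_i: 44/15·1 + 1·1 = 59/15 ≠ 1 ⇒ order 0.

0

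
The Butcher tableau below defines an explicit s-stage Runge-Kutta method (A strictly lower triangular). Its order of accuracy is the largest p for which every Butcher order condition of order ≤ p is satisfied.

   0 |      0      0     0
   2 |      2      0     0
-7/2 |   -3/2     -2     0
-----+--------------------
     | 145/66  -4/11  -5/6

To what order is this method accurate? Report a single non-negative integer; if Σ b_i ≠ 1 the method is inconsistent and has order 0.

b = (145/66, -4/11, -5/6)
c = (0, 2, -7/2)
Ac = (0, 0, -4)
Σ b_i: 145/66·1 + (-4/11)·1 + (-5/6)·1 = 1 ✓
b·c: (-4/11)·2 + (-5/6)·(-7/2) = 289/132 ≠ 1/2 ⇒ order 1.

1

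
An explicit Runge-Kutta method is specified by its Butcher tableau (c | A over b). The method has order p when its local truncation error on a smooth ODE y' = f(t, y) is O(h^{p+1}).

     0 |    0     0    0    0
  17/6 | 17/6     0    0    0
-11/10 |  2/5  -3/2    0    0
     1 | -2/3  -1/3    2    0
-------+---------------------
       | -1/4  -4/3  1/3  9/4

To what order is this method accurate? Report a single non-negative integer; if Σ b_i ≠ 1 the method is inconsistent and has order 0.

1

b = (-1/4, -4/3, 1/3, 9/4)
c = (0, 17/6, -11/10, 1)
Ac = (0, 0, -17/4, -283/90)
Σ b_i: (-1/4)·1 + (-4/3)·1 + 1/3·1 + 9/4·1 = 1 ✓
b·c: (-4/3)·17/6 + 1/3·(-11/10) + 9/4·1 = -341/180 ≠ 1/2 ⇒ order 1.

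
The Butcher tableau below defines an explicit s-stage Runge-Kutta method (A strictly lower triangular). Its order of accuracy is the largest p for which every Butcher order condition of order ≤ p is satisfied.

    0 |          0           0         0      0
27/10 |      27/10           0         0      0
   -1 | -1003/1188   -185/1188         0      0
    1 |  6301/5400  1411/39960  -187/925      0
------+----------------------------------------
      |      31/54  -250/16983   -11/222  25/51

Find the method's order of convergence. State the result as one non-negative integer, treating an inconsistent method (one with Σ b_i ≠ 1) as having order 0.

4

b = (31/54, -250/16983, -11/222, 25/51)
c = (0, 27/10, -1, 1)
Ac = (0, 0, -37/88, 119/400)
Σ b_i: 31/54·1 + (-250/16983)·1 + (-11/222)·1 + 25/51·1 = 1 ✓
b·c: (-250/16983)·27/10 + (-11/222)·(-1) + 25/51·1 = 1/2 ✓
b·c²: (-250/16983)·729/100 + (-11/222)·1 + 25/51·1 = 1/3 ✓
b·Ac: (-11/222)·(-37/88) + 25/51·119/400 = 1/6 ✓
b·c³: (-250/16983)·19683/1000 + (-11/222)·(-1) + 25/51·1 = 1/4 ✓
b·(c∘Ac): (-11/222)·37/88 + 25/51·119/400 = 1/8 ✓
b·Ac²: (-11/222)·(-999/880) + 25/51·221/4000 = 1/12 ✓
b·A²c: 25/51·17/200 = 1/24 ✓; 4 stages ⇒ order 4.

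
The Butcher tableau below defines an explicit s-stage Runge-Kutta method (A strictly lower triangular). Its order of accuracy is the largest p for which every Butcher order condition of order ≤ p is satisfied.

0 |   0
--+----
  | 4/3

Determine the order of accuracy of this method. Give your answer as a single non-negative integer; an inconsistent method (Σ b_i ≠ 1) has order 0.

b = (4/3)
c = (0)
Σ b_i: 4/3·1 = 4/3 ≠ 1 ⇒ order 0.

0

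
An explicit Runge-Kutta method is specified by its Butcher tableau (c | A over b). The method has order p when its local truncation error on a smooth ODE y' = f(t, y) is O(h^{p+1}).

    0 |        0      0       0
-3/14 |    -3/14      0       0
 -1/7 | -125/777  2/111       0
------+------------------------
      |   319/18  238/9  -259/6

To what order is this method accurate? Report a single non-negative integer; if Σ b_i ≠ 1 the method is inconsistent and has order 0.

b = (319/18, 238/9, -259/6)
c = (0, -3/14, -1/7)
Ac = (0, 0, -1/259)
Σ b_i: 319/18·1 + 238/9·1 + (-259/6)·1 = 1 ✓
b·c: 238/9·(-3/14) + (-259/6)·(-1/7) = 1/2 ✓
b·c²: 238/9·9/196 + (-259/6)·1/49 = 1/3 ✓
b·Ac: (-259/6)·(-1/259) = 1/6 ✓; 3 stages ⇒ order 3.

3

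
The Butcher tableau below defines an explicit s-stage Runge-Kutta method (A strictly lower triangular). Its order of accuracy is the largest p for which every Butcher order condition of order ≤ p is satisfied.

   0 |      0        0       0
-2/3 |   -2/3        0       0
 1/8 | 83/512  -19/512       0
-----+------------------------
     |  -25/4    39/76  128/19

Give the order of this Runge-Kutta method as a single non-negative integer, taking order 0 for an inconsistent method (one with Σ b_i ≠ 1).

b = (-25/4, 39/76, 128/19)
c = (0, -2/3, 1/8)
Ac = (0, 0, 19/768)
Σ b_i: (-25/4)·1 + 39/76·1 + 128/19·1 = 1 ✓
b·c: 39/76·(-2/3) + 128/19·1/8 = 1/2 ✓
b·c²: 39/76·4/9 + 128/19·1/64 = 1/3 ✓
b·Ac: 128/19·19/768 = 1/6 ✓; 3 stages ⇒ order 3.

3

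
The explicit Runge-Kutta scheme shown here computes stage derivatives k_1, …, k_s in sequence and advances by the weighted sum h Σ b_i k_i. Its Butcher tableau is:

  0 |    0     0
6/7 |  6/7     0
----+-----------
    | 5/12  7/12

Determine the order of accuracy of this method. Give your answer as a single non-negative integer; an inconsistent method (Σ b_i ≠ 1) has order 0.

b = (5/12, 7/12)
c = (0, 6/7)
Σ b_i: 5/12·1 + 7/12·1 = 1 ✓
b·c: 7/12·6/7 = 1/2 ✓; 2 stages ⇒ order 2.

2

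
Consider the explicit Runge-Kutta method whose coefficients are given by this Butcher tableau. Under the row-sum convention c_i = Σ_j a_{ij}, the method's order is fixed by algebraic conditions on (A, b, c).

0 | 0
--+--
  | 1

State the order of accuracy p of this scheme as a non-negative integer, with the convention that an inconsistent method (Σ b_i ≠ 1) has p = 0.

b = (1)
c = (0)
Σ b_i: 1·1 = 1 ✓; 1 stage ⇒ order 1.

1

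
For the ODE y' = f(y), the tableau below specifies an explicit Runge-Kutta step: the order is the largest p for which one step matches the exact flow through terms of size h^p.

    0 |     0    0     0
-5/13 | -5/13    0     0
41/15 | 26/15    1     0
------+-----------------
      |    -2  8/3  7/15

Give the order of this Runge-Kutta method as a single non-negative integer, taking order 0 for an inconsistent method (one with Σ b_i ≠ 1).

b = (-2, 8/3, 7/15)
c = (0, -5/13, 41/15)
Ac = (0, 0, -5/13)
Σ b_i: (-2)·1 + 8/3·1 + 7/15·1 = 17/15 ≠ 1 ⇒ order 0.

0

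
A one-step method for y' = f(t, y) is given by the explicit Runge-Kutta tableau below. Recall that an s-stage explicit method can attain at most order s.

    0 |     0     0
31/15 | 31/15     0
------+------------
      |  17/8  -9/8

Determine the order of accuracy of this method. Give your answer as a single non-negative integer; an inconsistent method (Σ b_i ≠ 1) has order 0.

b = (17/8, -9/8)
c = (0, 31/15)
Σ b_i: 17/8·1 + (-9/8)·1 = 1 ✓
b·c: (-9/8)·31/15 = -93/40 ≠ 1/2 ⇒ order 1.

1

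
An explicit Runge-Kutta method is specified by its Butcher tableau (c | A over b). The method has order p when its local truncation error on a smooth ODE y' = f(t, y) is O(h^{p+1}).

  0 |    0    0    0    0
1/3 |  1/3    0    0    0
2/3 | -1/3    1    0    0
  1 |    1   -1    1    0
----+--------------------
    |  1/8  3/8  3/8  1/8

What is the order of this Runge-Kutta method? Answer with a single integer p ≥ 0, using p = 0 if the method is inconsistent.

b = (1/8, 3/8, 3/8, 1/8)
c = (0, 1/3, 2/3, 1)
Ac = (0, 0, 1/3, 1/3)
Σ b_i: 1/8·1 + 3/8·1 + 3/8·1 + 1/8·1 = 1 ✓
b·c: 3/8·1/3 + 3/8·2/3 + 1/8·1 = 1/2 ✓
b·c²: 3/8·1/9 + 3/8·4/9 + 1/8·1 = 1/3 ✓
b·Ac: 3/8·1/3 + 1/8·1/3 = 1/6 ✓
b·c³: 3/8·1/27 + 3/8·8/27 + 1/8·1 = 1/4 ✓
b·(c∘Ac): 3/8·2/9 + 1/8·1/3 = 1/8 ✓
b·Ac²: 3/8·1/9 + 1/8·1/3 = 1/12 ✓
b·A²c: 1/8·1/3 = 1/24 ✓; 4 stages ⇒ order 4.

4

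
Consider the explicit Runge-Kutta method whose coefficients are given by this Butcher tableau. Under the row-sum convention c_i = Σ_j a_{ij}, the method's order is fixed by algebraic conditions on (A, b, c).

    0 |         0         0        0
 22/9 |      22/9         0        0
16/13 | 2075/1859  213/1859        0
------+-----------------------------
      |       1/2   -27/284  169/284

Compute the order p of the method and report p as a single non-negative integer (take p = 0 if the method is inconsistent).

3

b = (1/2, -27/284, 169/284)
c = (0, 22/9, 16/13)
Ac = (0, 0, 142/507)
Σ b_i: 1/2·1 + (-27/284)·1 + 169/284·1 = 1 ✓
b·c: (-27/284)·22/9 + 169/284·16/13 = 1/2 ✓
b·c²: (-27/284)·484/81 + 169/284·256/169 = 1/3 ✓
b·Ac: 169/284·142/507 = 1/6 ✓; 3 stages ⇒ order 3.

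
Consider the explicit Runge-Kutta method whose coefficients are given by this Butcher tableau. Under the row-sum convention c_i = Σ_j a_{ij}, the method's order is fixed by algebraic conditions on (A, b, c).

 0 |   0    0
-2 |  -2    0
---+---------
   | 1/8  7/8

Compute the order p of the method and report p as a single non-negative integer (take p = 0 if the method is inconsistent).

1

b = (1/8, 7/8)
c = (0, -2)
Σ b_i: 1/8·1 + 7/8·1 = 1 ✓
b·c: 7/8·(-2) = -7/4 ≠ 1/2 ⇒ order 1.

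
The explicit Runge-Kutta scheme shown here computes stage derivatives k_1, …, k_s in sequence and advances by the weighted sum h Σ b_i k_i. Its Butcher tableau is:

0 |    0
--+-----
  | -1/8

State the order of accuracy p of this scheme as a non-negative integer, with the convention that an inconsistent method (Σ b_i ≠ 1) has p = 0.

0

b = (-1/8)
c = (0)
Σ b_i: (-1/8)·1 = -1/8 ≠ 1 ⇒ order 0.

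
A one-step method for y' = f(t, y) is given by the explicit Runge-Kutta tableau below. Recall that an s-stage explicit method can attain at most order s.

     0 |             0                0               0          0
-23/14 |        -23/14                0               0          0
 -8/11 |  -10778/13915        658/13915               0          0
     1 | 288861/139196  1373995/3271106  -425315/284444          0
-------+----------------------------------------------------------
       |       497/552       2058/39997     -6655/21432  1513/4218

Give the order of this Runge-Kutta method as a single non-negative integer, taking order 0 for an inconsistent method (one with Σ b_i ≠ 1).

4

b = (497/552, 2058/39997, -6655/21432, 1513/4218)
c = (0, -23/14, -8/11, 1)
Ac = (0, 0, -47/605, 2405/6052)
Σ b_i: 497/552·1 + 2058/39997·1 + (-6655/21432)·1 + 1513/4218·1 = 1 ✓
b·c: 2058/39997·(-23/14) + (-6655/21432)·(-8/11) + 1513/4218·1 = 1/2 ✓
b·c²: 2058/39997·529/196 + (-6655/21432)·64/121 + 1513/4218·1 = 1/3 ✓
b·Ac: (-6655/21432)·(-47/605) + 1513/4218·2405/6052 = 1/6 ✓
b·c³: 2058/39997·(-12167/2744) + (-6655/21432)·(-512/1331) + 1513/4218·1 = 1/4 ✓
b·(c∘Ac): (-6655/21432)·376/6655 + 1513/4218·2405/6052 = 1/8 ✓
b·Ac²: (-6655/21432)·1081/8470 + 1513/4218·29045/84728 = 1/12 ✓
b·A²c: 1513/4218·703/6052 = 1/24 ✓; 4 stages ⇒ order 4.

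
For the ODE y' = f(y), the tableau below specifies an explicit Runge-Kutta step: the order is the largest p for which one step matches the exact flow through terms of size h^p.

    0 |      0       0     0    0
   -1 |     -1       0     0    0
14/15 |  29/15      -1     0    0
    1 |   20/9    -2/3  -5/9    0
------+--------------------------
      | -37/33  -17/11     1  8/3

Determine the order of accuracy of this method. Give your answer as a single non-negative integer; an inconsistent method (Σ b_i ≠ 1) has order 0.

1

b = (-37/33, -17/11, 1, 8/3)
c = (0, -1, 14/15, 1)
Ac = (0, 0, 1, 4/27)
Σ b_i: (-37/33)·1 + (-17/11)·1 + 1·1 + 8/3·1 = 1 ✓
b·c: (-17/11)·(-1) + 1·14/15 + 8/3·1 = 283/55 ≠ 1/2 ⇒ order 1.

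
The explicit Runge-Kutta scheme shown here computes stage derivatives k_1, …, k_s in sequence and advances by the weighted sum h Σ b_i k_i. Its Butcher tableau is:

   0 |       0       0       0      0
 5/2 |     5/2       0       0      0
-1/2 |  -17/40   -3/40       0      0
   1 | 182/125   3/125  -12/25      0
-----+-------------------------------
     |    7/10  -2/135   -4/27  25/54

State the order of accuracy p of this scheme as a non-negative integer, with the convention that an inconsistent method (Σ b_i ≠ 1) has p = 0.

b = (7/10, -2/135, -4/27, 25/54)
c = (0, 5/2, -1/2, 1)
Ac = (0, 0, -3/16, 3/10)
Σ b_i: 7/10·1 + (-2/135)·1 + (-4/27)·1 + 25/54·1 = 1 ✓
b·c: (-2/135)·5/2 + (-4/27)·(-1/2) + 25/54·1 = 1/2 ✓
b·c²: (-2/135)·25/4 + (-4/27)·1/4 + 25/54·1 = 1/3 ✓
b·Ac: (-4/27)·(-3/16) + 25/54·3/10 = 1/6 ✓
b·c³: (-2/135)·125/8 + (-4/27)·(-1/8) + 25/54·1 = 1/4 ✓
b·(c∘Ac): (-4/27)·3/32 + 25/54·3/10 = 1/8 ✓
b·Ac²: (-4/27)·(-15/32) + 25/54·3/100 = 1/12 ✓
b·A²c: 25/54·9/100 = 1/24 ✓; 4 stages ⇒ order 4.

4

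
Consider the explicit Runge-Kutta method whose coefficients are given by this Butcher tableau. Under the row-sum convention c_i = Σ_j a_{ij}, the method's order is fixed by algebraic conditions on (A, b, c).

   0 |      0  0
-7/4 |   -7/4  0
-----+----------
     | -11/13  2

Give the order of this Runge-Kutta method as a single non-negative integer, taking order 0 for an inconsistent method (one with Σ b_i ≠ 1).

b = (-11/13, 2)
c = (0, -7/4)
Σ b_i: (-11/13)·1 + 2·1 = 15/13 ≠ 1 ⇒ order 0.

0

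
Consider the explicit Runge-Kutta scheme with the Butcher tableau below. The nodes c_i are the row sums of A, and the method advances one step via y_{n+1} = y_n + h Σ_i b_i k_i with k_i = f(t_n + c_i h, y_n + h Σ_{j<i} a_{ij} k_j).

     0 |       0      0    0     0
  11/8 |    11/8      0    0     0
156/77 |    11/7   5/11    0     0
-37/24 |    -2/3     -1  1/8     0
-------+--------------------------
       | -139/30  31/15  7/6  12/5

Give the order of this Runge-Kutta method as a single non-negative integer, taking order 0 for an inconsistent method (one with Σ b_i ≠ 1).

1

b = (-139/30, 31/15, 7/6, 12/5)
c = (0, 11/8, 156/77, -37/24)
Ac = (0, 0, 5/8, -691/616)
Σ b_i: (-139/30)·1 + 31/15·1 + 7/6·1 + 12/5·1 = 1 ✓
b·c: 31/15·11/8 + 7/6·156/77 + 12/5·(-37/24) = 1987/1320 ≠ 1/2 ⇒ order 1.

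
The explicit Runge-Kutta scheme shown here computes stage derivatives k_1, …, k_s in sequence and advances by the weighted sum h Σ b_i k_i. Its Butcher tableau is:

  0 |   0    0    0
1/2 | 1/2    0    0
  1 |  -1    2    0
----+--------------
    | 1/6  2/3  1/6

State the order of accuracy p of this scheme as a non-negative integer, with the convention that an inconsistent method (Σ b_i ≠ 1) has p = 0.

3

b = (1/6, 2/3, 1/6)
c = (0, 1/2, 1)
Ac = (0, 0, 1)
Σ b_i: 1/6·1 + 2/3·1 + 1/6·1 = 1 ✓
b·c: 2/3·1/2 + 1/6·1 = 1/2 ✓
b·c²: 2/3·1/4 + 1/6·1 = 1/3 ✓
b·Ac: 1/6·1 = 1/6 ✓; 3 stages ⇒ order 3.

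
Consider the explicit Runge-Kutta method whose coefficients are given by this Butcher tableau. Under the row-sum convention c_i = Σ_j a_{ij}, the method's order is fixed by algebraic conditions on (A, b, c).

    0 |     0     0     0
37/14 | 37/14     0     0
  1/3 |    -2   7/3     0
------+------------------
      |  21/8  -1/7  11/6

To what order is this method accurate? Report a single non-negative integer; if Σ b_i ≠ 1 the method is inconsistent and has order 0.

b = (21/8, -1/7, 11/6)
c = (0, 37/14, 1/3)
Ac = (0, 0, 37/6)
Σ b_i: 21/8·1 + (-1/7)·1 + 11/6·1 = 725/168 ≠ 1 ⇒ order 0.

0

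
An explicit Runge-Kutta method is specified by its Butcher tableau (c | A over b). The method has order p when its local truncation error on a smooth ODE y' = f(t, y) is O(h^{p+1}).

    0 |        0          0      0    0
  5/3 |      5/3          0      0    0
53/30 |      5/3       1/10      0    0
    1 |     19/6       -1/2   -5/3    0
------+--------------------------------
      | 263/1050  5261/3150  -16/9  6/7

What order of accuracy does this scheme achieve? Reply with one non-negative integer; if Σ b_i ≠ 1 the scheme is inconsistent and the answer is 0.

b = (263/1050, 5261/3150, -16/9, 6/7)
c = (0, 5/3, 53/30, 1)
Ac = (0, 0, 1/6, -34/9)
Σ b_i: 263/1050·1 + 5261/3150·1 + (-16/9)·1 + 6/7·1 = 1 ✓
b·c: 5261/3150·5/3 + (-16/9)·53/30 + 6/7·1 = 1/2 ✓
b·c²: 5261/3150·25/9 + (-16/9)·2809/900 + 6/7·1 = -493/9450 ≠ 1/3 ⇒ order 2.
b·Ac: (-16/9)·1/6 + 6/7·(-34/9) = -668/189 ≠ 1/6

2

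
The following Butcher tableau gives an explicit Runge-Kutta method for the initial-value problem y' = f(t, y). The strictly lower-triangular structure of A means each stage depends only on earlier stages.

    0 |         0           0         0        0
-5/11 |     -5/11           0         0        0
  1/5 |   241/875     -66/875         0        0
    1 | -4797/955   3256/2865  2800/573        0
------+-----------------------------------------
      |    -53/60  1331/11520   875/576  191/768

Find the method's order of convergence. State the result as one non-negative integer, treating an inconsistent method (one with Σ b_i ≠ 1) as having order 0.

4

b = (-53/60, 1331/11520, 875/576, 191/768)
c = (0, -5/11, 1/5, 1)
Ac = (0, 0, 6/175, 88/191)
Σ b_i: (-53/60)·1 + 1331/11520·1 + 875/576·1 + 191/768·1 = 1 ✓
b·c: 1331/11520·(-5/11) + 875/576·1/5 + 191/768·1 = 1/2 ✓
b·c²: 1331/11520·25/121 + 875/576·1/25 + 191/768·1 = 1/3 ✓
b·Ac: 875/576·6/175 + 191/768·88/191 = 1/6 ✓
b·c³: 1331/11520·(-125/1331) + 875/576·1/125 + 191/768·1 = 1/4 ✓
b·(c∘Ac): 875/576·6/875 + 191/768·88/191 = 1/8 ✓
b·Ac²: 875/576·(-6/385) + 191/768·904/2101 = 1/12 ✓
b·A²c: 191/768·32/191 = 1/24 ✓; 4 stages ⇒ order 4.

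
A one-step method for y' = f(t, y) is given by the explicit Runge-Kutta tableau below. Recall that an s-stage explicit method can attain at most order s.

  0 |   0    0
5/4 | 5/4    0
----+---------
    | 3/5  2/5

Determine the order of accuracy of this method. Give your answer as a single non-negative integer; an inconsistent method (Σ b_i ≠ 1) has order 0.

2

b = (3/5, 2/5)
c = (0, 5/4)
Σ b_i: 3/5·1 + 2/5·1 = 1 ✓
b·c: 2/5·5/4 = 1/2 ✓; 2 stages ⇒ order 2.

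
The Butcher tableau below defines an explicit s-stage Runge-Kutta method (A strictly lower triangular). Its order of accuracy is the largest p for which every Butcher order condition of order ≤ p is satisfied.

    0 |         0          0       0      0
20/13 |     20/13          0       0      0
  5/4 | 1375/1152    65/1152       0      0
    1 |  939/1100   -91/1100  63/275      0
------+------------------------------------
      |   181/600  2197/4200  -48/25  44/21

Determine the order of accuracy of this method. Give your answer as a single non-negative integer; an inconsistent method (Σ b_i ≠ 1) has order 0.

4

b = (181/600, 2197/4200, -48/25, 44/21)
c = (0, 20/13, 5/4, 1)
Ac = (0, 0, 25/288, 7/44)
Σ b_i: 181/600·1 + 2197/4200·1 + (-48/25)·1 + 44/21·1 = 1 ✓
b·c: 2197/4200·20/13 + (-48/25)·5/4 + 44/21·1 = 1/2 ✓
b·c²: 2197/4200·400/169 + (-48/25)·25/16 + 44/21·1 = 1/3 ✓
b·Ac: (-48/25)·25/288 + 44/21·7/44 = 1/6 ✓
b·c³: 2197/4200·8000/2197 + (-48/25)·125/64 + 44/21·1 = 1/4 ✓
b·(c∘Ac): (-48/25)·125/1152 + 44/21·7/44 = 1/8 ✓
b·Ac²: (-48/25)·125/936 + 44/21·371/2288 = 1/12 ✓
b·A²c: 44/21·7/352 = 1/24 ✓; 4 stages ⇒ order 4.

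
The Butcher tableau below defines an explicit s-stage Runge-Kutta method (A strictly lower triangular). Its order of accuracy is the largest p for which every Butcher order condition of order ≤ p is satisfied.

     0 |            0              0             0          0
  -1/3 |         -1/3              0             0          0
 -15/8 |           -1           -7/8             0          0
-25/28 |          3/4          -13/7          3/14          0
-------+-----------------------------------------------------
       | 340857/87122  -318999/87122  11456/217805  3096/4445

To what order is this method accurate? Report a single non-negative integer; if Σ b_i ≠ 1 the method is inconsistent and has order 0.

b = (340857/87122, -318999/87122, 11456/217805, 3096/4445)
c = (0, -1/3, -15/8, -25/28)
Ac = (0, 0, 7/24, 73/336)
Σ b_i: 340857/87122·1 + (-318999/87122)·1 + 11456/217805·1 + 3096/4445·1 = 1 ✓
b·c: (-318999/87122)·(-1/3) + 11456/217805·(-15/8) + 3096/4445·(-25/28) = 1/2 ✓
b·c²: (-318999/87122)·1/9 + 11456/217805·225/64 + 3096/4445·625/784 = 1/3 ✓
b·Ac: 11456/217805·7/24 + 3096/4445·73/336 = 1/6 ✓
b·c³: (-318999/87122)·(-1/27) + 11456/217805·(-3375/512) + 3096/4445·(-15625/21952) = -7759513/10977372 ≠ 1/4 ⇒ order 3.
b·(c∘Ac): 11456/217805·(-35/64) + 3096/4445·(-1825/9408) = -57109/348488 ≠ 1/8
b·Ac²: 11456/217805·(-7/72) + 3096/4445·4411/8064 = 336829/896112 ≠ 1/12
b·A²c: 3096/4445·1/16 = 387/8890 ≠ 1/24

3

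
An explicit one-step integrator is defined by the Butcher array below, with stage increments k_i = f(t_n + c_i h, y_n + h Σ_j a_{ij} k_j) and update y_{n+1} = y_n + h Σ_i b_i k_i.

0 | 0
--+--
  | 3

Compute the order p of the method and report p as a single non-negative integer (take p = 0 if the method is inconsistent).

b = (3)
c = (0)
Σ b_i: 3·1 = 3 ≠ 1 ⇒ order 0.

0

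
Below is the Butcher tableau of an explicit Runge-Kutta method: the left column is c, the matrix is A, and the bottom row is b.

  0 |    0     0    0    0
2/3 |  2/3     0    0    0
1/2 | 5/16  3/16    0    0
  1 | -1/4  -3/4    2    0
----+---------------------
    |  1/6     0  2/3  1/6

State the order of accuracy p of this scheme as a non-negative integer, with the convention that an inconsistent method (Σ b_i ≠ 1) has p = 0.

4

b = (1/6, 0, 2/3, 1/6)
c = (0, 2/3, 1/2, 1)
Ac = (0, 0, 1/8, 1/2)
Σ b_i: 1/6·1 + 2/3·1 + 1/6·1 = 1 ✓
b·c: 2/3·1/2 + 1/6·1 = 1/2 ✓
b·c²: 2/3·1/4 + 1/6·1 = 1/3 ✓
b·Ac: 2/3·1/8 + 1/6·1/2 = 1/6 ✓
b·c³: 2/3·1/8 + 1/6·1 = 1/4 ✓
b·(c∘Ac): 2/3·1/16 + 1/6·1/2 = 1/8 ✓
b·Ac²: 2/3·1/12 + 1/6·1/6 = 1/12 ✓
b·A²c: 1/6·1/4 = 1/24 ✓; 4 stages ⇒ order 4.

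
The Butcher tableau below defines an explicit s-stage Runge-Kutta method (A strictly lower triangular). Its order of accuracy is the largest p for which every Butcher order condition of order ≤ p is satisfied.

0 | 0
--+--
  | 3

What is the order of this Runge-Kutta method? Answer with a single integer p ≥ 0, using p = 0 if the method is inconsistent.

0

b = (3)
c = (0)
Σ b_i: 3·1 = 3 ≠ 1 ⇒ order 0.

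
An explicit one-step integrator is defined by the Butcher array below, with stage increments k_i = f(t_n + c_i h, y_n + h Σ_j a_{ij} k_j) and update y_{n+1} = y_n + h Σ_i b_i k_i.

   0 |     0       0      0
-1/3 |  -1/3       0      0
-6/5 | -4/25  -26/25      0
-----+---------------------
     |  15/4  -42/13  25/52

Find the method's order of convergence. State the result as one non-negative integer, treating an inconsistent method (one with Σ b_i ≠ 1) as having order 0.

3

b = (15/4, -42/13, 25/52)
c = (0, -1/3, -6/5)
Ac = (0, 0, 26/75)
Σ b_i: 15/4·1 + (-42/13)·1 + 25/52·1 = 1 ✓
b·c: (-42/13)·(-1/3) + 25/52·(-6/5) = 1/2 ✓
b·c²: (-42/13)·1/9 + 25/52·36/25 = 1/3 ✓
b·Ac: 25/52·26/75 = 1/6 ✓; 3 stages ⇒ order 3.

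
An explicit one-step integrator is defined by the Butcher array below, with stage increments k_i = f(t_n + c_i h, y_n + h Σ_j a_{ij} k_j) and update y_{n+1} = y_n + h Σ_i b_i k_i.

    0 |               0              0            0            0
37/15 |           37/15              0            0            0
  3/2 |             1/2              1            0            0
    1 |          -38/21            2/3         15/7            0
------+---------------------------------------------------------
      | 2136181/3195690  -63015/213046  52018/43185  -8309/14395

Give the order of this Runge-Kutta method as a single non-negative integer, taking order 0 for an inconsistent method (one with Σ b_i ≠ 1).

3

b = (2136181/3195690, -63015/213046, 52018/43185, -8309/14395)
c = (0, 37/15, 3/2, 1)
Ac = (0, 0, 37/15, 3061/630)
Σ b_i: 2136181/3195690·1 + (-63015/213046)·1 + 52018/43185·1 + (-8309/14395)·1 = 1 ✓
b·c: (-63015/213046)·37/15 + 52018/43185·3/2 + (-8309/14395)·1 = 1/2 ✓
b·c²: (-63015/213046)·1369/225 + 52018/43185·9/4 + (-8309/14395)·1 = 1/3 ✓
b·Ac: 52018/43185·37/15 + (-8309/14395)·3061/630 = 1/6 ✓
b·c³: (-63015/213046)·50653/3375 + 52018/43185·27/8 + (-8309/14395)·1 = -2464313/2591100 ≠ 1/4 ⇒ order 3.
b·(c∘Ac): 52018/43185·37/10 + (-8309/14395)·3061/630 = 2140591/1295550 ≠ 1/8
b·Ac²: 52018/43185·1369/225 + (-8309/14395)·167789/18900 = 1142467/518220 ≠ 1/12
b·A²c: (-8309/14395)·37/7 = -43919/14395 ≠ 1/24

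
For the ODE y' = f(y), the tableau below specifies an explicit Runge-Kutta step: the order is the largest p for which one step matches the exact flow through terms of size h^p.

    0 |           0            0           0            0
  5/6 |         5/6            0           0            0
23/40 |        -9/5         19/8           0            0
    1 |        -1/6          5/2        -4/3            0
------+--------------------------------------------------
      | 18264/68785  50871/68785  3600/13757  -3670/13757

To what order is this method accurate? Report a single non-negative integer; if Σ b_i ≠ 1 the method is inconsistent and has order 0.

b = (18264/68785, 50871/68785, 3600/13757, -3670/13757)
c = (0, 5/6, 23/40, 1)
Ac = (0, 0, 95/48, 79/60)
Σ b_i: 18264/68785·1 + 50871/68785·1 + 3600/13757·1 + (-3670/13757)·1 = 1 ✓
b·c: 50871/68785·5/6 + 3600/13757·23/40 + (-3670/13757)·1 = 1/2 ✓
b·c²: 50871/68785·25/36 + 3600/13757·529/1600 + (-3670/13757)·1 = 1/3 ✓
b·Ac: 3600/13757·95/48 + (-3670/13757)·79/60 = 1/6 ✓
b·c³: 50871/68785·125/216 + 3600/13757·12167/64000 + (-3670/13757)·1 = 4179227/19810080 ≠ 1/4 ⇒ order 3.
b·(c∘Ac): 3600/13757·437/384 + (-3670/13757)·79/60 = -17647/330168 ≠ 1/8
b·Ac²: 3600/13757·475/288 + (-3670/13757)·4663/3600 = 426179/4952520 ≠ 1/12
b·A²c: (-3670/13757)·(-95/36) = 174325/247626 ≠ 1/24

3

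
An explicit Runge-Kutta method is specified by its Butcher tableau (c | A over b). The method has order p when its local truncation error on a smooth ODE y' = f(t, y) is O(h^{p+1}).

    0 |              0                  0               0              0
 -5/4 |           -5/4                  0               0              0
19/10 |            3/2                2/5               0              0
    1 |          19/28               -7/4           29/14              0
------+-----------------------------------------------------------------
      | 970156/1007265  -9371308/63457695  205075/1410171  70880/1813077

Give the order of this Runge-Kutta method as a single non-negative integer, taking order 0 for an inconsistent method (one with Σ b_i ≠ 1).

3

b = (970156/1007265, -9371308/63457695, 205075/1410171, 70880/1813077)
c = (0, -5/4, 19/10, 1)
Ac = (0, 0, -1/2, 3429/560)
Σ b_i: 970156/1007265·1 + (-9371308/63457695)·1 + 205075/1410171·1 + 70880/1813077·1 = 1 ✓
b·c: (-9371308/63457695)·(-5/4) + 205075/1410171·19/10 + 70880/1813077·1 = 1/2 ✓
b·c²: (-9371308/63457695)·25/16 + 205075/1410171·361/100 + 70880/1813077·1 = 1/3 ✓
b·Ac: 205075/1410171·(-1/2) + 70880/1813077·3429/560 = 1/6 ✓
b·c³: (-9371308/63457695)·(-125/64) + 205075/1410171·6859/1000 + 70880/1813077·1 = 21354047/16116240 ≠ 1/4 ⇒ order 3.
b·(c∘Ac): 205075/1410171·(-19/20) + 70880/1813077·3429/560 = 570979/5640684 ≠ 1/8
b·Ac²: 205075/1410171·5/8 + 70880/1813077·53127/11200 = 2226713/8058120 ≠ 1/12
b·A²c: 70880/1813077·(-29/28) = -513880/12691539 ≠ 1/24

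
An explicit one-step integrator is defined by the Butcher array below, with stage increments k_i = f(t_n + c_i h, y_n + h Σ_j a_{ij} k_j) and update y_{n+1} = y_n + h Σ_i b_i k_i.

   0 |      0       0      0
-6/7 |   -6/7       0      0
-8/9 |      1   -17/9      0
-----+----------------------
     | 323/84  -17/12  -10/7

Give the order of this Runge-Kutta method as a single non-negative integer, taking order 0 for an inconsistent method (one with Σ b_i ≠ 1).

1

b = (323/84, -17/12, -10/7)
c = (0, -6/7, -8/9)
Ac = (0, 0, 34/21)
Σ b_i: 323/84·1 + (-17/12)·1 + (-10/7)·1 = 1 ✓
b·c: (-17/12)·(-6/7) + (-10/7)·(-8/9) = 313/126 ≠ 1/2 ⇒ order 1.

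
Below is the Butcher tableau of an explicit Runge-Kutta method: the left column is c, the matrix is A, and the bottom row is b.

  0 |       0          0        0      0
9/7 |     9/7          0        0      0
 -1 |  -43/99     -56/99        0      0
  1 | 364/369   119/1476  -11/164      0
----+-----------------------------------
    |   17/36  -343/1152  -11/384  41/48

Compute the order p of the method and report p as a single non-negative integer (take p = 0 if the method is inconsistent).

b = (17/36, -343/1152, -11/384, 41/48)
c = (0, 9/7, -1, 1)
Ac = (0, 0, -8/11, 7/41)
Σ b_i: 17/36·1 + (-343/1152)·1 + (-11/384)·1 + 41/48·1 = 1 ✓
b·c: (-343/1152)·9/7 + (-11/384)·(-1) + 41/48·1 = 1/2 ✓
b·c²: (-343/1152)·81/49 + (-11/384)·1 + 41/48·1 = 1/3 ✓
b·Ac: (-11/384)·(-8/11) + 41/48·7/41 = 1/6 ✓
b·c³: (-343/1152)·729/343 + (-11/384)·(-1) + 41/48·1 = 1/4 ✓
b·(c∘Ac): (-11/384)·8/11 + 41/48·7/41 = 1/8 ✓
b·Ac²: (-11/384)·(-72/77) + 41/48·19/287 = 1/12 ✓
b·A²c: 41/48·2/41 = 1/24 ✓; 4 stages ⇒ order 4.

4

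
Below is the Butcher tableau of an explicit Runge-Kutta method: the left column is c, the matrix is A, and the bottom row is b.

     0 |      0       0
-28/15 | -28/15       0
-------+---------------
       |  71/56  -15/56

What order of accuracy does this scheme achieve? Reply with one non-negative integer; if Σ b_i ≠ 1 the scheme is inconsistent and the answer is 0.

2

b = (71/56, -15/56)
c = (0, -28/15)
Σ b_i: 71/56·1 + (-15/56)·1 = 1 ✓
b·c: (-15/56)·(-28/15) = 1/2 ✓; 2 stages ⇒ order 2.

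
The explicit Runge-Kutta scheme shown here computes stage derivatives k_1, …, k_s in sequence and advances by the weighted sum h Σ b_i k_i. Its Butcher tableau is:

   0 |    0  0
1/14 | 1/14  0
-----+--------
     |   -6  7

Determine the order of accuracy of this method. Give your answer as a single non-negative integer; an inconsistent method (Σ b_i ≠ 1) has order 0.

2

b = (-6, 7)
c = (0, 1/14)
Σ b_i: (-6)·1 + 7·1 = 1 ✓
b·c: 7·1/14 = 1/2 ✓; 2 stages ⇒ order 2.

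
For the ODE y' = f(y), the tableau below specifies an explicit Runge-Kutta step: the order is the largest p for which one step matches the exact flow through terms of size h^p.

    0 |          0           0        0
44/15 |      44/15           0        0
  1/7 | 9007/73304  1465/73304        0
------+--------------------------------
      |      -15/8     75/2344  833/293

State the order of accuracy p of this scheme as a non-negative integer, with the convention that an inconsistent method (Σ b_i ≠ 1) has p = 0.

b = (-15/8, 75/2344, 833/293)
c = (0, 44/15, 1/7)
Ac = (0, 0, 293/4998)
Σ b_i: (-15/8)·1 + 75/2344·1 + 833/293·1 = 1 ✓
b·c: 75/2344·44/15 + 833/293·1/7 = 1/2 ✓
b·c²: 75/2344·1936/225 + 833/293·1/49 = 1/3 ✓
b·Ac: 833/293·293/4998 = 1/6 ✓; 3 stages ⇒ order 3.

3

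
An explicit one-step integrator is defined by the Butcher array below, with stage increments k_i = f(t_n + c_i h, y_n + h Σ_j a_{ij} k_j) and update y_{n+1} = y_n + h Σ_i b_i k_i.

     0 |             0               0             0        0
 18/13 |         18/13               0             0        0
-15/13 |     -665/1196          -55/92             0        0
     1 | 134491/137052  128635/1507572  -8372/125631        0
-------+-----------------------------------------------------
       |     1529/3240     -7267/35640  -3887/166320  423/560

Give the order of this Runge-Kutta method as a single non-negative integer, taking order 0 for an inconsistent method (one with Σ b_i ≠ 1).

b = (1529/3240, -7267/35640, -3887/166320, 423/560)
c = (0, 18/13, -15/13, 1)
Ac = (0, 0, -495/598, 55/282)
Σ b_i: 1529/3240·1 + (-7267/35640)·1 + (-3887/166320)·1 + 423/560·1 = 1 ✓
b·c: (-7267/35640)·18/13 + (-3887/166320)·(-15/13) + 423/560·1 = 1/2 ✓
b·c²: (-7267/35640)·324/169 + (-3887/166320)·225/169 + 423/560·1 = 1/3 ✓
b·Ac: (-3887/166320)·(-495/598) + 423/560·55/282 = 1/6 ✓
b·c³: (-7267/35640)·5832/2197 + (-3887/166320)·(-3375/2197) + 423/560·1 = 1/4 ✓
b·(c∘Ac): (-3887/166320)·7425/7774 + 423/560·55/282 = 1/8 ✓
b·Ac²: (-3887/166320)·(-4455/3887) + 423/560·95/1269 = 1/12 ✓
b·A²c: 423/560·70/1269 = 1/24 ✓; 4 stages ⇒ order 4.

4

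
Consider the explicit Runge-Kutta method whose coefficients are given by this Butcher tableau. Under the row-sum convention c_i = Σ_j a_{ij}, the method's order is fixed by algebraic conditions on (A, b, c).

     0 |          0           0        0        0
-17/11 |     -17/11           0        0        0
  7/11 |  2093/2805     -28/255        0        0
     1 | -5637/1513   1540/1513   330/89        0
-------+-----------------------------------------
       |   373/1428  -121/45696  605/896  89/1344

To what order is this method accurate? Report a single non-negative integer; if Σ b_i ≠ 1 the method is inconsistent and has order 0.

b = (373/1428, -121/45696, 605/896, 89/1344)
c = (0, -17/11, 7/11, 1)
Ac = (0, 0, 28/165, 70/89)
Σ b_i: 373/1428·1 + (-121/45696)·1 + 605/896·1 + 89/1344·1 = 1 ✓
b·c: (-121/45696)·(-17/11) + 605/896·7/11 + 89/1344·1 = 1/2 ✓
b·c²: (-121/45696)·289/121 + 605/896·49/121 + 89/1344·1 = 1/3 ✓
b·Ac: 605/896·28/165 + 89/1344·70/89 = 1/6 ✓
b·c³: (-121/45696)·(-4913/1331) + 605/896·343/1331 + 89/1344·1 = 1/4 ✓
b·(c∘Ac): 605/896·196/1815 + 89/1344·70/89 = 1/8 ✓
b·Ac²: 605/896·(-476/1815) + 89/1344·350/89 = 1/12 ✓
b·A²c: 89/1344·56/89 = 1/24 ✓; 4 stages ⇒ order 4.

4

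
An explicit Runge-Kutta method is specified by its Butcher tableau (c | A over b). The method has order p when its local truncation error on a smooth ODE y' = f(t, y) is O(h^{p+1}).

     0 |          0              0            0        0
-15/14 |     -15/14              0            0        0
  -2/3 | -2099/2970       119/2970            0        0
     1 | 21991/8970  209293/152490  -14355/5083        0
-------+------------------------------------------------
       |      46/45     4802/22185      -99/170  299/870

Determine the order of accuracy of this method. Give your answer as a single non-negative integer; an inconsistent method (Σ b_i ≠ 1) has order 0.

b = (46/45, 4802/22185, -99/170, 299/870)
c = (0, -15/14, -2/3, 1)
Ac = (0, 0, -17/396, 493/1196)
Σ b_i: 46/45·1 + 4802/22185·1 + (-99/170)·1 + 299/870·1 = 1 ✓
b·c: 4802/22185·(-15/14) + (-99/170)·(-2/3) + 299/870·1 = 1/2 ✓
b·c²: 4802/22185·225/196 + (-99/170)·4/9 + 299/870·1 = 1/3 ✓
b·Ac: (-99/170)·(-17/396) + 299/870·493/1196 = 1/6 ✓
b·c³: 4802/22185·(-3375/2744) + (-99/170)·(-8/27) + 299/870·1 = 1/4 ✓
b·(c∘Ac): (-99/170)·17/594 + 299/870·493/1196 = 1/8 ✓
b·Ac²: (-99/170)·85/1848 + 299/870·5365/16744 = 1/12 ✓
b·A²c: 299/870·145/1196 = 1/24 ✓; 4 stages ⇒ order 4.

4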